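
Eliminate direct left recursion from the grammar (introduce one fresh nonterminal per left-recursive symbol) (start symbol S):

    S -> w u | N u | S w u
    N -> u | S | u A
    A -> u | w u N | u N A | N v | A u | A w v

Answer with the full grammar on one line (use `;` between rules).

S -> w u S' | N u S'; N -> u | S | u A; A -> u A' | w u N A' | u N A A' | N v A'; S' -> w u S' | ε; A' -> u A' | w v A' | ε

Directly left-recursive nonterminals: S, A.
For S: α = {w u}, β = {w u, N u}. Rewrite as S → β S' and S' → α S' | ε.
For A: α = {u, w v}, β = {u, w u N, u N A, N v}. Rewrite as A → β A' and A' → α A' | ε.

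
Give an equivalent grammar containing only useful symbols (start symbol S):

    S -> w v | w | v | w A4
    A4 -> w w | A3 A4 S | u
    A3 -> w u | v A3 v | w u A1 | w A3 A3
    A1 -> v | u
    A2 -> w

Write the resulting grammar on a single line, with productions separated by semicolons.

Generating nonterminals: {A1, A2, A3, A4, S}.
Reachable from S after that: {A1, A3, A4, S}.
Removed useless symbols: {A2} and every production mentioning them.

S -> w v | w | v | w A4; A4 -> w w | A3 A4 S | u; A3 -> w u | v A3 v | w u A1 | w A3 A3; A1 -> v | u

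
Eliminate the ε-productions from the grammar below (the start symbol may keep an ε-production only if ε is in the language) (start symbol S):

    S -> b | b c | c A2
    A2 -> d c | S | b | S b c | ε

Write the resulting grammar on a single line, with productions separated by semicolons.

Nullable nonterminals: {A2}.
ε ∉ L(G), so no ε-production is kept.
For each production, add variants omitting each subset of nullable occurrences: S → c A2 gives c A2 | c.

S -> b | b c | c A2 | c; A2 -> d c | S | b | S b c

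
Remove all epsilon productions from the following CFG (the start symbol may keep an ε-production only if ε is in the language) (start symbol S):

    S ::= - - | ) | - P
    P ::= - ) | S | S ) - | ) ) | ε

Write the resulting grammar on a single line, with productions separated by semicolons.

S ::= - - | ) | - P | -; P ::= - ) | S | S ) - | ) )

Nullable set = {P}.
ε ∉ L(G), so no ε-production is kept.
For each production, add variants omitting each subset of nullable occurrences: S → - P gives - P | -.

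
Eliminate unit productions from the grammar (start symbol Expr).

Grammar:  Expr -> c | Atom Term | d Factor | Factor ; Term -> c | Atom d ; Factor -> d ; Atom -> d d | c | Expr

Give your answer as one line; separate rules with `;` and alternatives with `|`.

Expr -> d | c | Atom Term | d Factor; Term -> c | Atom d; Factor -> d; Atom -> d d | c | d | Atom Term | d Factor

Unit pairs: Atom ⇒* {Expr, Factor}; Expr ⇒* {Factor}.
For each unit pair (A, B), copy every non-unit production of B to A, then drop all unit productions.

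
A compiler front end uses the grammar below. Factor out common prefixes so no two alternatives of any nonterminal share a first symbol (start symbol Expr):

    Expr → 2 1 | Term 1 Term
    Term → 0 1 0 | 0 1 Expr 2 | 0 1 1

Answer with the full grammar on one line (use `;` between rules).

Expr → 2 1 | Term 1 Term; Term → 0 1 Term1; Term1 → 0 | Expr 2 | 1

Term has alternatives sharing prefix '0 1': factor to Term → 0 1 Term1 with Term1 → 0 | Expr 2 | 1.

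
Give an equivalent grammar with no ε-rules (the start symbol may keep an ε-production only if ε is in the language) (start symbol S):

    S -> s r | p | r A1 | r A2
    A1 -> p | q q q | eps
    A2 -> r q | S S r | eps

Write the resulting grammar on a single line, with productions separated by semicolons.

S -> s r | p | r A1 | r | r A2; A1 -> p | q q q; A2 -> r q | S S r

Nullable nonterminals: {A1, A2}.
ε ∉ L(G), so no ε-production is kept.
Expand every rule over subsets of its nullable positions: S → r A1 gives r A1 | r.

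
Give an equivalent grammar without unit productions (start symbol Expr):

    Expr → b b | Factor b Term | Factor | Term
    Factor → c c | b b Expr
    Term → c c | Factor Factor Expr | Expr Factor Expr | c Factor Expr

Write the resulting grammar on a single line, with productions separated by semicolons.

Expr → c c | Factor Factor Expr | Expr Factor Expr | c Factor Expr | b b Expr | b b | Factor b Term; Factor → c c | b b Expr; Term → c c | Factor Factor Expr | Expr Factor Expr | c Factor Expr

Unit pairs: Expr ⇒* {Factor, Term}.
For each unit pair (A, B), copy every non-unit production of B to A, then drop all unit productions.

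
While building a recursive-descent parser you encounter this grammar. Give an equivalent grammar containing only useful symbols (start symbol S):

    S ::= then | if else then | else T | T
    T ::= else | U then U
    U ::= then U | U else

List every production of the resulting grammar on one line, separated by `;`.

Generating nonterminals: {S, T}.
Reachable from S after that: {S, T}.
Removed useless symbols: {U} and every production mentioning them.

S ::= then | if else then | else T | T; T ::= else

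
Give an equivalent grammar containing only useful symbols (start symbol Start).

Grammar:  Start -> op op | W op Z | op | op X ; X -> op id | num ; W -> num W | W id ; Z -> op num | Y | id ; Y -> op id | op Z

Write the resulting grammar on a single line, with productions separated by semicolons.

Generating nonterminals: {Start, X, Y, Z}.
Reachable from Start after that: {Start, X}.
Removed useless symbols: {W, Y, Z} and every production mentioning them.

Start -> op op | op | op X; X -> op id | num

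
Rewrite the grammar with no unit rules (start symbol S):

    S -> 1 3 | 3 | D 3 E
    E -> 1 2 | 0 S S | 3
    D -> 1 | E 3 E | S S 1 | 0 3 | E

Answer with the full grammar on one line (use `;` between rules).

Unit pairs: D ⇒* {E}.
Replace each nonterminal's rules with the union of the non-unit rules of every nonterminal it unit-derives.

S -> 1 3 | 3 | D 3 E; E -> 1 2 | 0 S S | 3; D -> 1 2 | 0 S S | 3 | 1 | E 3 E | S S 1 | 0 3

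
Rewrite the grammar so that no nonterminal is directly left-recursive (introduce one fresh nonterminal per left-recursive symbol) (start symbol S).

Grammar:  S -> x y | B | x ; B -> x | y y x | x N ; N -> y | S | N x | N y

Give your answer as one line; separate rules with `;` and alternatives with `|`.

S -> x y | B | x; B -> x | y y x | x N; N -> y N' | S N'; N' -> x N' | y N' | ε

Left recursion appears on N.
For N: α = {x, y}, β = {y, S}. Rewrite as N → β N' and N' → α N' | ε.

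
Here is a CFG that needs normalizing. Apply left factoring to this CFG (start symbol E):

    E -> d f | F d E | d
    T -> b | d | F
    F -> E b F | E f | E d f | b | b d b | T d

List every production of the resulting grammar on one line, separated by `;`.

E -> F d E | d E'; T -> b | d | F; F -> T d | E F' | b F''; E' -> f | eps; F' -> b F | f | d f; F'' -> eps | d b

E has alternatives sharing prefix 'd': factor to E → d E' with E' → f | ε.
F has alternatives sharing prefix 'E': factor to F → E F' with F' → b F | f | d f.
F has alternatives sharing prefix 'b': factor to F → b F'' with F'' → ε | d b.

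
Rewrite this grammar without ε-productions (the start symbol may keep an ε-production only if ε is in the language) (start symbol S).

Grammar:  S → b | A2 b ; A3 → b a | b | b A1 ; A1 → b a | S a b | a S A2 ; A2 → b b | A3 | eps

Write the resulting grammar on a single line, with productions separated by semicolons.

Nullable set = {A2}.
ε ∉ L(G), so no ε-production is kept.
Add the nullable-subset variants: A1 → a S A2 gives a S A2 | a S.

S → b | A2 b; A3 → b a | b | b A1; A1 → b a | S a b | a S A2 | a S; A2 → b b | A3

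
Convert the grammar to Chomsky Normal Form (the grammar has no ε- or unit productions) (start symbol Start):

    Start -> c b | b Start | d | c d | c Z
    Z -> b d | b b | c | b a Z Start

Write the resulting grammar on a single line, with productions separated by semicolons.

Start -> X1 X2 | X2 Start | d | X1 X3 | X1 Z; Z -> X2 X3 | X2 X2 | c | X2 Y1; X1 -> c; X2 -> b; X3 -> d; X4 -> a; Y1 -> X4 Y2; Y2 -> Z Start

Introduce a nonterminal for each terminal appearing in a rule of length ≥ 2: X1 → c, X2 → b, X3 → d, X4 → a.
Binarize each right-hand side of length ≥ 3 by chaining fresh nonterminals (Y1, Y2, …): affected rules were Z → X2 X4 Z Start.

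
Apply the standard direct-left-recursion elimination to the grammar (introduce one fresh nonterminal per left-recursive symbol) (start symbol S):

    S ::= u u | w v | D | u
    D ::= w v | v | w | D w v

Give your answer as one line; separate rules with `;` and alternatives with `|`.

S ::= u u | w v | D | u; D ::= w v D' | v D' | w D'; D' ::= w v D' | ε

D is directly left-recursive.
For D: α = {w v}, β = {w v, v, w}. Rewrite as D → β D' and D' → α D' | ε.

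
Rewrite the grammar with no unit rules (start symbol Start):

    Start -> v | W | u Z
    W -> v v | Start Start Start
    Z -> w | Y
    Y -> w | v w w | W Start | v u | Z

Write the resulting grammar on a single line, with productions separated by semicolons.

Unit pairs: Start ⇒* {W}; Y ⇒* {Z}; Z ⇒* {Y}.
For every A with A ⇒* B via unit rules, add B's non-unit alternatives to A; then delete every rule of the form X → Y.

Start -> v | u Z | v v | Start Start Start; W -> v v | Start Start Start; Z -> w | v w w | W Start | v u; Y -> w | v w w | W Start | v u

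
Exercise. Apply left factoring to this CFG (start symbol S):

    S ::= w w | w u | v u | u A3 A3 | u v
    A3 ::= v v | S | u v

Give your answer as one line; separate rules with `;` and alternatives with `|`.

S ::= v u | w S' | u S''; A3 ::= v v | S | u v; S' ::= w | u; S'' ::= A3 A3 | v

S has alternatives sharing prefix 'w': factor to S → w S' with S' → w | u.
S has alternatives sharing prefix 'u': factor to S → u S'' with S'' → A3 A3 | v.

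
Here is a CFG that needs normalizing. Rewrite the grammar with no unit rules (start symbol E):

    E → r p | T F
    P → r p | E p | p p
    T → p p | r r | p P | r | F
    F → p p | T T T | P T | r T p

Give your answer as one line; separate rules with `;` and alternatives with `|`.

Unit pairs: T ⇒* {F}.
For every A with A ⇒* B via unit rules, add B's non-unit alternatives to A; then delete every rule of the form X → Y.

E → r p | T F; P → r p | E p | p p; T → p p | T T T | P T | r T p | r r | p P | r; F → p p | T T T | P T | r T p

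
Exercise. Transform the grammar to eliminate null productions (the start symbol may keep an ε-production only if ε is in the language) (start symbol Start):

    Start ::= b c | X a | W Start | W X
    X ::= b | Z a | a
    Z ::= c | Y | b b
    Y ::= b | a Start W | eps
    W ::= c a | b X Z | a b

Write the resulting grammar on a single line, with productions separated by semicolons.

Start ::= b c | X a | W Start | W X; X ::= b | Z a | a; Z ::= c | Y | b b; Y ::= b | a Start W; W ::= c a | b X Z | b X | a b

Nullable set = {Y, Z}.
ε ∉ L(G), so no ε-production is kept.
Add the nullable-subset variants: X → Z a gives Z a | a. W → b X Z gives b X Z | b X.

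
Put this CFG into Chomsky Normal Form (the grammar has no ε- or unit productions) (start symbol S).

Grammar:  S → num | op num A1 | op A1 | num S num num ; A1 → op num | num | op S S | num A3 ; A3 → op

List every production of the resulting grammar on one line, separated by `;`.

S → num | X1 Y1 | X1 A1 | X2 Y2; A1 → X1 X2 | num | X1 Y4 | X2 A3; A3 → op; X1 → op; X2 → num; Y1 → X2 A1; Y2 → S Y3; Y3 → X2 X2; Y4 → S S

Introduce a nonterminal for each terminal appearing in a rule of length ≥ 2: X1 → op, X2 → num.
Binarize each right-hand side of length ≥ 3 by chaining fresh nonterminals (Y1, Y2, …): affected rules were S → X1 X2 A1; S → X2 S X2 X2; A1 → X1 S S.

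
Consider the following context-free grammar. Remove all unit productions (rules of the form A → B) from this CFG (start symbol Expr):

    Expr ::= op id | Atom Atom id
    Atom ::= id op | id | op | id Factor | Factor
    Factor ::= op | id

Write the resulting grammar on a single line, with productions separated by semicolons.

Expr ::= op id | Atom Atom id; Atom ::= id op | id | op | id Factor; Factor ::= op | id

Unit pairs: Atom ⇒* {Factor}.
Replace each nonterminal's rules with the union of the non-unit rules of every nonterminal it unit-derives.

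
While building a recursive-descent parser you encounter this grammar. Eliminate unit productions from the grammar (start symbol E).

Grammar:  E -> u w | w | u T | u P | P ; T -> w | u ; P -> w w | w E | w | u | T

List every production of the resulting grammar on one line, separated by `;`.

Unit pairs: E ⇒* {P, T}; P ⇒* {T}.
For each unit pair (A, B), copy every non-unit production of B to A, then drop all unit productions.

E -> u w | w | u T | u P | w w | w E | u; T -> w | u; P -> w w | w E | w | u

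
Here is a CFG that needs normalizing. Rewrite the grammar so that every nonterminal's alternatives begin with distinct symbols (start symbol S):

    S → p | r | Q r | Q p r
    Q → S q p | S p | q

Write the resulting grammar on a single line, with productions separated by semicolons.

S has alternatives sharing prefix 'Q': factor to S → Q S' with S' → r | p r.
Q has alternatives sharing prefix 'S': factor to Q → S Q' with Q' → q p | p.

S → p | r | Q S'; Q → q | S Q'; S' → r | p r; Q' → q p | p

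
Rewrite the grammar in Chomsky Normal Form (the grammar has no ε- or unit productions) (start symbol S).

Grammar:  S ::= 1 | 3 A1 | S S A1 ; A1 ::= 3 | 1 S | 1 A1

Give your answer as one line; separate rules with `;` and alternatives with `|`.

S ::= 1 | X1 A1 | S Y1; A1 ::= 3 | X2 S | X2 A1; X1 ::= 3; X2 ::= 1; Y1 ::= S A1

Introduce a nonterminal for each terminal appearing in a rule of length ≥ 2: X1 → 3, X2 → 1.
Binarize each right-hand side of length ≥ 3 by chaining fresh nonterminals (Y1, Y2, …): affected rules were S → S S A1.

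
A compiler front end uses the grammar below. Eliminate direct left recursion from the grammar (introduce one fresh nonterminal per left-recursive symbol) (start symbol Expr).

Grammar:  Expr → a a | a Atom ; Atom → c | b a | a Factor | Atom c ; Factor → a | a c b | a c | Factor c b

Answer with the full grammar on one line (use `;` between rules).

Expr → a a | a Atom; Atom → c Atom1 | b a Atom1 | a Factor Atom1; Factor → a Factor1 | a c b Factor1 | a c Factor1; Atom1 → c Atom1 | ε; Factor1 → c b Factor1 | ε

Left recursion appears on Atom, Factor.
For Atom: α = {c}, β = {c, b a, a Factor}. Rewrite as Atom → β Atom1 and Atom1 → α Atom1 | ε.
For Factor: α = {c b}, β = {a, a c b, a c}. Rewrite as Factor → β Factor1 and Factor1 → α Factor1 | ε.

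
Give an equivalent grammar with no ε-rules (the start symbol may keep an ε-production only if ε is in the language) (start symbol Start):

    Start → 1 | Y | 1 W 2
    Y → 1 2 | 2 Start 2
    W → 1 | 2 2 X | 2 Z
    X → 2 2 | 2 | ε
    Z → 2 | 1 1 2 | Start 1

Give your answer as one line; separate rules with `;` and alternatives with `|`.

The nullable symbols are {X}.
ε ∉ L(G), so no ε-production is kept.
Add the nullable-subset variants: W → 2 2 X gives 2 2 X | 2 2.

Start → 1 | Y | 1 W 2; Y → 1 2 | 2 Start 2; W → 1 | 2 2 X | 2 2 | 2 Z; X → 2 2 | 2; Z → 2 | 1 1 2 | Start 1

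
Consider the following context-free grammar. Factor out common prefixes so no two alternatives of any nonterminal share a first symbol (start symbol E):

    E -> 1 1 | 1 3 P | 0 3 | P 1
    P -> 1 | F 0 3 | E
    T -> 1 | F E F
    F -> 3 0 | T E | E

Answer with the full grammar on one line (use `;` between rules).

E has alternatives sharing prefix '1': factor to E → 1 E' with E' → 1 | 3 P.

E -> 0 3 | P 1 | 1 E'; P -> 1 | F 0 3 | E; T -> 1 | F E F; F -> 3 0 | T E | E; E' -> 1 | 3 P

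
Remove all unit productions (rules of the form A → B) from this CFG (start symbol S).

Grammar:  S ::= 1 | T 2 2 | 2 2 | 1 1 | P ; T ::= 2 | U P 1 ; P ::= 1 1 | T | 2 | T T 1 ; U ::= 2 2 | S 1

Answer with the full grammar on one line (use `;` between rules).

Unit pairs: P ⇒* {T}; S ⇒* {P, T}.
For each unit pair (A, B), copy every non-unit production of B to A, then drop all unit productions.

S ::= 1 | T 2 2 | 2 2 | 1 1 | 2 | T T 1 | U P 1; T ::= 2 | U P 1; P ::= 1 1 | 2 | T T 1 | U P 1; U ::= 2 2 | S 1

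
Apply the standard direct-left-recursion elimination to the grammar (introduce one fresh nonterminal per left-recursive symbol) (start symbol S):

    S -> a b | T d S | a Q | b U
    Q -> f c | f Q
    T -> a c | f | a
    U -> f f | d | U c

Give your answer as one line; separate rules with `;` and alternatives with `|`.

S -> a b | T d S | a Q | b U; Q -> f c | f Q; T -> a c | f | a; U -> f f U' | d U'; U' -> c U' | epsilon

U is directly left-recursive.
For U: α = {c}, β = {f f, d}. Rewrite as U → β U' and U' → α U' | ε.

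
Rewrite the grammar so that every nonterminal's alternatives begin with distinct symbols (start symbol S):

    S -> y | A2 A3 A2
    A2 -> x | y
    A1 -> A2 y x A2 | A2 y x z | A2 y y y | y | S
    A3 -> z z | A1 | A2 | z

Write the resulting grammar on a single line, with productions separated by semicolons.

S -> y | A2 A3 A2; A2 -> x | y; A1 -> y | S | A2 y A1'; A3 -> A1 | A2 | z A3'; A1' -> y y | x A1''; A3' -> z | ε; A1'' -> A2 | z

A1 has alternatives sharing prefix 'A2 y': factor to A1 → A2 y A1' with A1' → x A2 | x z | y y.
A3 has alternatives sharing prefix 'z': factor to A3 → z A3' with A3' → z | ε.
A1' has alternatives sharing prefix 'x': factor to A1' → x A1'' with A1'' → A2 | z.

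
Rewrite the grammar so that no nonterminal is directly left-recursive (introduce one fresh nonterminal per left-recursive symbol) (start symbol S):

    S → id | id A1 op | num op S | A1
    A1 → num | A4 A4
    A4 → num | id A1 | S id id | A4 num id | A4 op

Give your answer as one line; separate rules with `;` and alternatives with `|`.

S → id | id A1 op | num op S | A1; A1 → num | A4 A4; A4 → num A4' | id A1 A4' | S id id A4'; A4' → num id A4' | op A4' | ε

Left recursion appears on A4.
For A4: α = {num id, op}, β = {num, id A1, S id id}. Rewrite as A4 → β A4' and A4' → α A4' | ε.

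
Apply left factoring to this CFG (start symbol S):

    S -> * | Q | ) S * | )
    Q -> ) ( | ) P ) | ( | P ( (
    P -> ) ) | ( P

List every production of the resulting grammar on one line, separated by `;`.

S has alternatives sharing prefix ')': factor to S → ) S' with S' → S * | ε.
Q has alternatives sharing prefix ')': factor to Q → ) Q' with Q' → ( | P ).

S -> * | Q | ) S'; Q -> ( | P ( ( | ) Q'; P -> ) ) | ( P; S' -> S * | ε; Q' -> ( | P )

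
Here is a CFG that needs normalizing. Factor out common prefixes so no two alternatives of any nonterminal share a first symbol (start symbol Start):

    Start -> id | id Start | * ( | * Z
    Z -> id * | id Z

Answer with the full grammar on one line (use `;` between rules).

Start -> id Start1 | * Start2; Z -> id Z1; Start1 -> ε | Start; Start2 -> ( | Z; Z1 -> * | Z

Start has alternatives sharing prefix 'id': factor to Start → id Start1 with Start1 → ε | Start.
Start has alternatives sharing prefix '*': factor to Start → * Start2 with Start2 → ( | Z.
Z has alternatives sharing prefix 'id': factor to Z → id Z1 with Z1 → * | Z.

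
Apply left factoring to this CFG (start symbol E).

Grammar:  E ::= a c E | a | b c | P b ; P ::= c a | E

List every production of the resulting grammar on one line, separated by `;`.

E ::= b c | P b | a E'; P ::= c a | E; E' ::= c E | eps

E has alternatives sharing prefix 'a': factor to E → a E' with E' → c E | ε.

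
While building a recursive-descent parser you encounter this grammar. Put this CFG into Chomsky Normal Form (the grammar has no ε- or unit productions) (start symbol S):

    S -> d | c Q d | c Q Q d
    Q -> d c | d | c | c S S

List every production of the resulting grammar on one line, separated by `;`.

Introduce a nonterminal for each terminal appearing in a rule of length ≥ 2: X1 → c, X2 → d.
Binarize each right-hand side of length ≥ 3 by chaining fresh nonterminals (Y1, Y2, …): affected rules were S → X1 Q X2; S → X1 Q Q X2; Q → X1 S S.

S -> d | X1 Y1 | X1 Y2; Q -> X2 X1 | d | c | X1 Y4; X1 -> c; X2 -> d; Y1 -> Q X2; Y2 -> Q Y3; Y3 -> Q X2; Y4 -> S S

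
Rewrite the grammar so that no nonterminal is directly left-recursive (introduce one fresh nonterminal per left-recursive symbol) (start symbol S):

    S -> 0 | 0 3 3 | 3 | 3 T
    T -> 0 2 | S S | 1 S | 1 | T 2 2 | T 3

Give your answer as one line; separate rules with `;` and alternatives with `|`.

Directly left-recursive nonterminal: T.
For T: α = {2 2, 3}, β = {0 2, S S, 1 S, 1}. Rewrite as T → β T' and T' → α T' | ε.

S -> 0 | 0 3 3 | 3 | 3 T; T -> 0 2 T' | S S T' | 1 S T' | 1 T'; T' -> 2 2 T' | 3 T' | ε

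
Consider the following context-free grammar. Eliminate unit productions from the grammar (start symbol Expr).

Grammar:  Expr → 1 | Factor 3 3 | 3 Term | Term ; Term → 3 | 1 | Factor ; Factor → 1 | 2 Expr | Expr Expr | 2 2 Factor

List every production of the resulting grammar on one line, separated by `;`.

Expr → 3 | 1 | 2 Expr | Expr Expr | 2 2 Factor | Factor 3 3 | 3 Term; Term → 3 | 1 | 2 Expr | Expr Expr | 2 2 Factor; Factor → 1 | 2 Expr | Expr Expr | 2 2 Factor

Unit pairs: Expr ⇒* {Factor, Term}; Term ⇒* {Factor}.
For each unit pair (A, B), copy every non-unit production of B to A, then drop all unit productions.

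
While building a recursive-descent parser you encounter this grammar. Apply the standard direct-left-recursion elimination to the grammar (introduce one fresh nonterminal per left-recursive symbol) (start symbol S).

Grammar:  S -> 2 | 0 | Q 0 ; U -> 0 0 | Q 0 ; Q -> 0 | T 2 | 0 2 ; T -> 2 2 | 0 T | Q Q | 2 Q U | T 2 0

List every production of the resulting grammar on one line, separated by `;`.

S -> 2 | 0 | Q 0; U -> 0 0 | Q 0; Q -> 0 | T 2 | 0 2; T -> 2 2 T' | 0 T T' | Q Q T' | 2 Q U T'; T' -> 2 0 T' | epsilon

T is directly left-recursive.
For T: α = {2 0}, β = {2 2, 0 T, Q Q, 2 Q U}. Rewrite as T → β T' and T' → α T' | ε.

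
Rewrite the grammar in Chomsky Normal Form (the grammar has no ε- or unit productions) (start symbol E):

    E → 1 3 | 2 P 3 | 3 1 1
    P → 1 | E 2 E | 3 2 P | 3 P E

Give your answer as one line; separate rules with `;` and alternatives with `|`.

Introduce a nonterminal for each terminal appearing in a rule of length ≥ 2: X1 → 1, X2 → 3, X3 → 2.
Binarize each right-hand side of length ≥ 3 by chaining fresh nonterminals (Y1, Y2, …): affected rules were E → X3 P X2; E → X2 X1 X1; P → E X3 E; P → X2 X3 P.

E → X1 X2 | X3 Y1 | X2 Y2; P → 1 | E Y3 | X2 Y4 | X2 Y5; X1 → 1; X2 → 3; X3 → 2; Y1 → P X2; Y2 → X1 X1; Y3 → X3 E; Y4 → X3 P; Y5 → P E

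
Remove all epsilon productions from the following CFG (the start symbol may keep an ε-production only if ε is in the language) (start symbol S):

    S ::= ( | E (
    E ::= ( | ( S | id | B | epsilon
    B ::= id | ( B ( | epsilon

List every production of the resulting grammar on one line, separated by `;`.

Nullable set = {B, E}.
ε ∉ L(G), so no ε-production is kept.
Expand every rule over subsets of its nullable positions: B → ( B ( gives ( B ( | ( (.

S ::= ( | E (; E ::= ( | ( S | id | B; B ::= id | ( B ( | ( (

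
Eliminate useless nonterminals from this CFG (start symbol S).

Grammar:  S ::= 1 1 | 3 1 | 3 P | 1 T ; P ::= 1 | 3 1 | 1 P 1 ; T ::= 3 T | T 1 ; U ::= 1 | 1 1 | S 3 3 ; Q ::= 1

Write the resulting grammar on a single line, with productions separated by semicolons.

S ::= 1 1 | 3 1 | 3 P; P ::= 1 | 3 1 | 1 P 1

Generating nonterminals: {P, Q, S, U}.
Reachable from S after that: {P, S}.
Removed useless symbols: {Q, T, U} and every production mentioning them.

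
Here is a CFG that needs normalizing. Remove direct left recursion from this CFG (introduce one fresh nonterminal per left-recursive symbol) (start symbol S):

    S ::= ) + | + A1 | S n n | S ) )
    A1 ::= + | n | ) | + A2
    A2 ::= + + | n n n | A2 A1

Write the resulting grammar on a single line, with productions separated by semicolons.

Left recursion appears on S, A2.
For S: α = {n n, ) )}, β = {) +, + A1}. Rewrite as S → β S' and S' → α S' | ε.
For A2: α = {A1}, β = {+ +, n n n}. Rewrite as A2 → β A2' and A2' → α A2' | ε.

S ::= ) + S' | + A1 S'; A1 ::= + | n | ) | + A2; A2 ::= + + A2' | n n n A2'; S' ::= n n S' | ) ) S' | eps; A2' ::= A1 A2' | eps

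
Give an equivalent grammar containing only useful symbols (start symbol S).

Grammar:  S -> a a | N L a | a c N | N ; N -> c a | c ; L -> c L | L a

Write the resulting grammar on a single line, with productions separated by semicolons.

S -> a a | a c N | N; N -> c a | c

Generating nonterminals: {N, S}.
Reachable from S after that: {N, S}.
Removed useless symbols: {L} and every production mentioning them.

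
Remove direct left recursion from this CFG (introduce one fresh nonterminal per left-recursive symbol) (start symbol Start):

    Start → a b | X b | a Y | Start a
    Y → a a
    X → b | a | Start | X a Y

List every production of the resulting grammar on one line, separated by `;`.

Start → a b Start1 | X b Start1 | a Y Start1; Y → a a; X → b X1 | a X1 | Start X1; Start1 → a Start1 | ε; X1 → a Y X1 | ε

Left recursion appears on Start, X.
For Start: α = {a}, β = {a b, X b, a Y}. Rewrite as Start → β Start1 and Start1 → α Start1 | ε.
For X: α = {a Y}, β = {b, a, Start}. Rewrite as X → β X1 and X1 → α X1 | ε.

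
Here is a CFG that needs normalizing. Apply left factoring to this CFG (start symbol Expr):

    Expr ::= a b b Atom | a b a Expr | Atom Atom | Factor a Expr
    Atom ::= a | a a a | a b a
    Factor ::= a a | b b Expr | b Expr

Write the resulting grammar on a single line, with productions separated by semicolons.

Expr has alternatives sharing prefix 'a b': factor to Expr → a b Expr1 with Expr1 → b Atom | a Expr.
Atom has alternatives sharing prefix 'a': factor to Atom → a Atom1 with Atom1 → ε | a a | b a.
Factor has alternatives sharing prefix 'b': factor to Factor → b Factor1 with Factor1 → b Expr | Expr.

Expr ::= Atom Atom | Factor a Expr | a b Expr1; Atom ::= a Atom1; Factor ::= a a | b Factor1; Expr1 ::= b Atom | a Expr; Atom1 ::= epsilon | a a | b a; Factor1 ::= b Expr | Expr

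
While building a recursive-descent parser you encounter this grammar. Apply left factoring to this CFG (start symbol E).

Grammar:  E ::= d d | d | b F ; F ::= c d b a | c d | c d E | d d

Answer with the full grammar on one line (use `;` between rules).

E has alternatives sharing prefix 'd': factor to E → d E' with E' → d | ε.
F has alternatives sharing prefix 'c d': factor to F → c d F' with F' → b a | ε | E.

E ::= b F | d E'; F ::= d d | c d F'; E' ::= d | epsilon; F' ::= b a | epsilon | E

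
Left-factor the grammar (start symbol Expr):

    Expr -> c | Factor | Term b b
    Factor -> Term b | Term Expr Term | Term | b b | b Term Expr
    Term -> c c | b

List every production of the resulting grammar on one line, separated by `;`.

Expr -> c | Factor | Term b b; Factor -> Term Factor1 | b Factor2; Term -> c c | b; Factor1 -> b | Expr Term | ε; Factor2 -> b | Term Expr

Factor has alternatives sharing prefix 'Term': factor to Factor → Term Factor1 with Factor1 → b | Expr Term | ε.
Factor has alternatives sharing prefix 'b': factor to Factor → b Factor2 with Factor2 → b | Term Expr.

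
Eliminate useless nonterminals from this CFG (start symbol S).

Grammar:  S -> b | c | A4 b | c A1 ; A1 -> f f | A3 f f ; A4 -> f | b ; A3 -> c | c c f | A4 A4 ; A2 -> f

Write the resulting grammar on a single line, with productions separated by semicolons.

S -> b | c | A4 b | c A1; A1 -> f f | A3 f f; A4 -> f | b; A3 -> c | c c f | A4 A4

Generating nonterminals: {A1, A2, A3, A4, S}.
Reachable from S after that: {A1, A3, A4, S}.
Removed useless symbols: {A2} and every production mentioning them.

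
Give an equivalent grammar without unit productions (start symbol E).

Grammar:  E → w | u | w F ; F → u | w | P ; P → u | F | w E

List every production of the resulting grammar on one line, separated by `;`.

Unit pairs: F ⇒* {P}; P ⇒* {F}.
For each unit pair (A, B), copy every non-unit production of B to A, then drop all unit productions.

E → w | u | w F; F → u | w | w E; P → u | w | w E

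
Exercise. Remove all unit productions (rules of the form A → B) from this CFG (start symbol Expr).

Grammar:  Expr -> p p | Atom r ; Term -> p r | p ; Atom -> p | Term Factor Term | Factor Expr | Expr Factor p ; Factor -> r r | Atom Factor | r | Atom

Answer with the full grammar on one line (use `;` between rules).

Expr -> p p | Atom r; Term -> p r | p; Atom -> p | Term Factor Term | Factor Expr | Expr Factor p; Factor -> p | Term Factor Term | Factor Expr | Expr Factor p | r r | Atom Factor | r

Unit pairs: Factor ⇒* {Atom}.
For every A with A ⇒* B via unit rules, add B's non-unit alternatives to A; then delete every rule of the form X → Y.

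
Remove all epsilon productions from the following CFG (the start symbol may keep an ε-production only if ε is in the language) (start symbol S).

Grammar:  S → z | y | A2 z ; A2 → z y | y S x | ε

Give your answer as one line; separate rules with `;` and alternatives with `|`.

The nullable symbols are {A2}.
ε ∉ L(G), so no ε-production is kept.

S → z | y | A2 z; A2 → z y | y S x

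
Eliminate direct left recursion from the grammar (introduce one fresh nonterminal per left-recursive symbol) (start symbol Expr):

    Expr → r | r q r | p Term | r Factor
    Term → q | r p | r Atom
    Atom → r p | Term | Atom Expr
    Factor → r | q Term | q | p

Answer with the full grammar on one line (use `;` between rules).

Directly left-recursive nonterminal: Atom.
For Atom: α = {Expr}, β = {r p, Term}. Rewrite as Atom → β Atom1 and Atom1 → α Atom1 | ε.

Expr → r | r q r | p Term | r Factor; Term → q | r p | r Atom; Atom → r p Atom1 | Term Atom1; Factor → r | q Term | q | p; Atom1 → Expr Atom1 | ε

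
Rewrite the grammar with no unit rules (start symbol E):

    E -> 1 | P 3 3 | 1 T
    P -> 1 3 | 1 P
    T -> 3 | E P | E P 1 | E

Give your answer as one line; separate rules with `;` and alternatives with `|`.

Unit pairs: T ⇒* {E}.
For each unit pair (A, B), copy every non-unit production of B to A, then drop all unit productions.

E -> 1 | P 3 3 | 1 T; P -> 1 3 | 1 P; T -> 1 | P 3 3 | 1 T | 3 | E P | E P 1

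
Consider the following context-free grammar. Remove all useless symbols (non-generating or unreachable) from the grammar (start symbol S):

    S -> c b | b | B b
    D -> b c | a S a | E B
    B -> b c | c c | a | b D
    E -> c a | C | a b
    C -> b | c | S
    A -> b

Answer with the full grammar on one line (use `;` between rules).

Generating nonterminals: {A, B, C, D, E, S}.
Reachable from S after that: {B, C, D, E, S}.
Removed useless symbols: {A} and every production mentioning them.

S -> c b | b | B b; D -> b c | a S a | E B; B -> b c | c c | a | b D; E -> c a | C | a b; C -> b | c | S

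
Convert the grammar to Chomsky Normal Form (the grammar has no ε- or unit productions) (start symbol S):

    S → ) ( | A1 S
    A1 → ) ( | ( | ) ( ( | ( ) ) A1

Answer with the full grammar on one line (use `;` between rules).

Introduce a nonterminal for each terminal appearing in a rule of length ≥ 2: X1 → ), X2 → (.
Binarize each right-hand side of length ≥ 3 by chaining fresh nonterminals (Y1, Y2, …): affected rules were A1 → X1 X2 X2; A1 → X2 X1 X1 A1.

S → X1 X2 | A1 S; A1 → X1 X2 | ( | X1 Y1 | X2 Y2; X1 → ); X2 → (; Y1 → X2 X2; Y2 → X1 Y3; Y3 → X1 A1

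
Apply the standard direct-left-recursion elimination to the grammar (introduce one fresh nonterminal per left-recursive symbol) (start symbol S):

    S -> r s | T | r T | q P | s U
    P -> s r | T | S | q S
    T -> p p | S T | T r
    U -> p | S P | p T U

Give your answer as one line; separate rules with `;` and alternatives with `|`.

Directly left-recursive nonterminal: T.
For T: α = {r}, β = {p p, S T}. Rewrite as T → β T' and T' → α T' | ε.

S -> r s | T | r T | q P | s U; P -> s r | T | S | q S; T -> p p T' | S T T'; U -> p | S P | p T U; T' -> r T' | ε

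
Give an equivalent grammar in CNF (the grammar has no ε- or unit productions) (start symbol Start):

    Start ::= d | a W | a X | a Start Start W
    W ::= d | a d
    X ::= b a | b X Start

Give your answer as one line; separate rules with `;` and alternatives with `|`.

Start ::= d | X1 W | X1 X | X1 Y1; W ::= d | X1 X2; X ::= X3 X1 | X3 Y3; X1 ::= a; X2 ::= d; X3 ::= b; Y1 ::= Start Y2; Y2 ::= Start W; Y3 ::= X Start

Introduce a nonterminal for each terminal appearing in a rule of length ≥ 2: X1 → a, X2 → d, X3 → b.
Binarize each right-hand side of length ≥ 3 by chaining fresh nonterminals (Y1, Y2, …): affected rules were Start → X1 Start Start W; X → X3 X Start.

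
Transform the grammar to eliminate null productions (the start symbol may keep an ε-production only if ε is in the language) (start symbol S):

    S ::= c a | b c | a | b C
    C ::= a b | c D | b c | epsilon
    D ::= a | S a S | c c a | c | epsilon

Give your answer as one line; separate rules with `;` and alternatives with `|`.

Nullable nonterminals: {C, D}.
ε ∉ L(G), so no ε-production is kept.
Expand every rule over subsets of its nullable positions: S → b C gives b C | b. C → c D gives c D | c.

S ::= c a | b c | a | b C | b; C ::= a b | c D | c | b c; D ::= a | S a S | c c a | c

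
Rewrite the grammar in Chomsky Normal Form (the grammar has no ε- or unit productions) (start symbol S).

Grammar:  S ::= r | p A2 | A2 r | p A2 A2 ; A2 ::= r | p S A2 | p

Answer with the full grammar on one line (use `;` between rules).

S ::= r | X1 A2 | A2 X2 | X1 Y1; A2 ::= r | X1 Y2 | p; X1 ::= p; X2 ::= r; Y1 ::= A2 A2; Y2 ::= S A2

Introduce a nonterminal for each terminal appearing in a rule of length ≥ 2: X1 → p, X2 → r.
Binarize each right-hand side of length ≥ 3 by chaining fresh nonterminals (Y1, Y2, …): affected rules were S → X1 A2 A2; A2 → X1 S A2.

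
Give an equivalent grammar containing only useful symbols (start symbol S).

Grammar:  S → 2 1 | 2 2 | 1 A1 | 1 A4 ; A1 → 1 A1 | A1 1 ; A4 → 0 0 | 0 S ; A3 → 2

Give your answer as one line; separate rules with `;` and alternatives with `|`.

S → 2 1 | 2 2 | 1 A4; A4 → 0 0 | 0 S

Generating nonterminals: {A3, A4, S}.
Reachable from S after that: {A4, S}.
Removed useless symbols: {A1, A3} and every production mentioning them.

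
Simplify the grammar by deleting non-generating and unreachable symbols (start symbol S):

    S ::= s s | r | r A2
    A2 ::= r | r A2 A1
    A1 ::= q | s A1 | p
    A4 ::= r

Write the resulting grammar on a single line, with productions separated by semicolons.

S ::= s s | r | r A2; A2 ::= r | r A2 A1; A1 ::= q | s A1 | p

Generating nonterminals: {A1, A2, A4, S}.
Reachable from S after that: {A1, A2, S}.
Removed useless symbols: {A4} and every production mentioning them.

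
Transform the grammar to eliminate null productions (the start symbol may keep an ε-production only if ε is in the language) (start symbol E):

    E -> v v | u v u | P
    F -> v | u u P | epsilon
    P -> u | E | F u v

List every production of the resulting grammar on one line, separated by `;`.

E -> v v | u v u | P; F -> v | u u P; P -> u | E | F u v | u v

The nullable symbols are {F}.
ε ∉ L(G), so no ε-production is kept.
Expand every rule over subsets of its nullable positions: P → F u v gives F u v | u v.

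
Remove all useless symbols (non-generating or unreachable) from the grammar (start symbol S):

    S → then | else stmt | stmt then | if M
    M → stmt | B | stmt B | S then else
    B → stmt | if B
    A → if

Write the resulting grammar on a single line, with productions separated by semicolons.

S → then | else stmt | stmt then | if M; M → stmt | B | stmt B | S then else; B → stmt | if B

Generating nonterminals: {A, B, M, S}.
Reachable from S after that: {B, M, S}.
Removed useless symbols: {A} and every production mentioning them.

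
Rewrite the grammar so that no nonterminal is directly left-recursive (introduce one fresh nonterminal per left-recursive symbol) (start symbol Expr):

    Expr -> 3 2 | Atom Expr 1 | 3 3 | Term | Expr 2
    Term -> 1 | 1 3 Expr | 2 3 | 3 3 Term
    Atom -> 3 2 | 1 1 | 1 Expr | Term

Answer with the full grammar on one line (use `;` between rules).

Expr -> 3 2 Expr1 | Atom Expr 1 Expr1 | 3 3 Expr1 | Term Expr1; Term -> 1 | 1 3 Expr | 2 3 | 3 3 Term; Atom -> 3 2 | 1 1 | 1 Expr | Term; Expr1 -> 2 Expr1 | epsilon

Directly left-recursive nonterminal: Expr.
For Expr: α = {2}, β = {3 2, Atom Expr 1, 3 3, Term}. Rewrite as Expr → β Expr1 and Expr1 → α Expr1 | ε.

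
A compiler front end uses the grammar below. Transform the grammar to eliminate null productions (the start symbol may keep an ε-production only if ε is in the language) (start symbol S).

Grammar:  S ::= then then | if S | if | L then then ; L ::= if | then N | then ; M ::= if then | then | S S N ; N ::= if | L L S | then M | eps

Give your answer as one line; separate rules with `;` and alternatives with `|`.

S ::= then then | if S | if | L then then; L ::= if | then N | then; M ::= if then | then | S S N | S S; N ::= if | L L S | then M

Nullable set = {N}.
ε ∉ L(G), so no ε-production is kept.
Add the nullable-subset variants: L → then N gives then N | then. M → S S N gives S S N | S S.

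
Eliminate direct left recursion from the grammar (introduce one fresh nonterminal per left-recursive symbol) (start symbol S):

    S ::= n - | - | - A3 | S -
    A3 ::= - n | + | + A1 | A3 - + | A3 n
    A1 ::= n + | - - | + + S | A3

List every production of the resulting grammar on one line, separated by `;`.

S ::= n - S' | - S' | - A3 S'; A3 ::= - n A3' | + A3' | + A1 A3'; A1 ::= n + | - - | + + S | A3; S' ::= - S' | ε; A3' ::= - + A3' | n A3' | ε

Directly left-recursive nonterminals: S, A3.
For S: α = {-}, β = {n -, -, - A3}. Rewrite as S → β S' and S' → α S' | ε.
For A3: α = {- +, n}, β = {- n, +, + A1}. Rewrite as A3 → β A3' and A3' → α A3' | ε.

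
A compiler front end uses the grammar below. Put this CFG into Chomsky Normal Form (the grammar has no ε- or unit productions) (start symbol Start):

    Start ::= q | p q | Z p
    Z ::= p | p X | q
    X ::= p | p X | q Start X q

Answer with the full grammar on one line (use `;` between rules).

Start ::= q | X1 X2 | Z X1; Z ::= p | X1 X | q; X ::= p | X1 X | X2 Y1; X1 ::= p; X2 ::= q; Y1 ::= Start Y2; Y2 ::= X X2

Introduce a nonterminal for each terminal appearing in a rule of length ≥ 2: X1 → p, X2 → q.
Binarize each right-hand side of length ≥ 3 by chaining fresh nonterminals (Y1, Y2, …): affected rules were X → X2 Start X X2.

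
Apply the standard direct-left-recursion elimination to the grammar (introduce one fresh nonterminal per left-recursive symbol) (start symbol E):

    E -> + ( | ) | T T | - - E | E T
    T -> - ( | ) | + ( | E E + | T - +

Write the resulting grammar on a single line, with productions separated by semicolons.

Left recursion appears on E, T.
For E: α = {T}, β = {+ (, ), T T, - - E}. Rewrite as E → β E' and E' → α E' | ε.
For T: α = {- +}, β = {- (, ), + (, E E +}. Rewrite as T → β T' and T' → α T' | ε.

E -> + ( E' | ) E' | T T E' | - - E E'; T -> - ( T' | ) T' | + ( T' | E E + T'; E' -> T E' | eps; T' -> - + T' | eps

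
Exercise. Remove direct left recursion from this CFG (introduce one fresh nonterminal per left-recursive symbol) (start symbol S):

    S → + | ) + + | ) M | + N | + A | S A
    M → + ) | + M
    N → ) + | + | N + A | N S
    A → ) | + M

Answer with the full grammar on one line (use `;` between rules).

Directly left-recursive nonterminals: S, N.
For S: α = {A}, β = {+, ) + +, ) M, + N, + A}. Rewrite as S → β S' and S' → α S' | ε.
For N: α = {+ A, S}, β = {) +, +}. Rewrite as N → β N' and N' → α N' | ε.

S → + S' | ) + + S' | ) M S' | + N S' | + A S'; M → + ) | + M; N → ) + N' | + N'; A → ) | + M; S' → A S' | ε; N' → + A N' | S N' | ε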